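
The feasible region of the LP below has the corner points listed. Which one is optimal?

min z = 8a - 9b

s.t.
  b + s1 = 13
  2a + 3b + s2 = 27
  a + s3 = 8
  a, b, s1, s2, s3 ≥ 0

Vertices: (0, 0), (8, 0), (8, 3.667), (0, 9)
Evaluating z = 8a - 9b at each vertex:
  (0, 0): z = 0
  (8, 0): z = 64
  (8, 3.667): z = 31
  (0, 9): z = -81

The smallest value is z = -81, attained at (0, 9).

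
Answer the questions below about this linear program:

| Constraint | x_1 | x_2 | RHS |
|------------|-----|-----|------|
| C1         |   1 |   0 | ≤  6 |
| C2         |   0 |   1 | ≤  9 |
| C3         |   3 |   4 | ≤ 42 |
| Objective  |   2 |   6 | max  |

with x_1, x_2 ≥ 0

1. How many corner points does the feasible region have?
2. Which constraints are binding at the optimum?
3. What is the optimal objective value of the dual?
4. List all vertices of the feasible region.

1. 5
2. C2, C3
3. 58 (by strong duality, equal to the primal optimum)
4. (0, 0), (6, 0), (6, 6), (2, 9), (0, 9)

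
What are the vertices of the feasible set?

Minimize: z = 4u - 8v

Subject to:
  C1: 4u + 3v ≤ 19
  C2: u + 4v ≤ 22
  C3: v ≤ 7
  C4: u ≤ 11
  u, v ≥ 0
Each vertex is the intersection of two constraint boundaries that also satisfies all remaining constraints:
  u = 0 and v = 0 → (0, 0)
  4u + 3v = 19 and v = 0 → (4.75, 0)
  4u + 3v = 19 and u + 4v = 22 → (0.7692, 5.308)
  u + 4v = 22 and u = 0 → (0, 5.5)

Vertices: (0, 0), (4.75, 0), (0.7692, 5.308), (0, 5.5)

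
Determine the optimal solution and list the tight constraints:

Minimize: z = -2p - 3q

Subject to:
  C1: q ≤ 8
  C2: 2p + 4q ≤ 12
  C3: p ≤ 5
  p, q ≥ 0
Optimal: p = 5, q = 0.5
Slack at optimum:
  C1: slack = 7.5
  C2: slack = 0 (binding)
  C3: slack = 0 (binding)
  p ≥ 0: p = 5
  q ≥ 0: q = 0.5
Binding constraints: C2, C3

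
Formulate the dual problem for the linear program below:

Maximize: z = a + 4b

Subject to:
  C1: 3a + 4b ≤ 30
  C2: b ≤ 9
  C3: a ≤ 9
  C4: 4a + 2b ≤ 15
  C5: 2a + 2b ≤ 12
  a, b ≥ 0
Minimize: z = 30y1 + 9y2 + 9y3 + 15y4 + 12y5

Subject to:
  C1: -3y1 - y3 - 4y4 - 2y5 ≤ -1
  C2: -4y1 - y2 - 2y4 - 2y5 ≤ -4
  y1, y2, y3, y4, y5 ≥ 0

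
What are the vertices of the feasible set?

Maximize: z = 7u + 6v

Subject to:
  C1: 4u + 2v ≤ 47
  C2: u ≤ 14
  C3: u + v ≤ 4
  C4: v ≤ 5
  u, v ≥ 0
Each vertex is the intersection of two constraint boundaries that also satisfies all remaining constraints:
  u = 0 and v = 0 → (0, 0)
  u + v = 4 and v = 0 → (4, 0)
  u + v = 4 and u = 0 → (0, 4)

Vertices: (0, 0), (4, 0), (0, 4)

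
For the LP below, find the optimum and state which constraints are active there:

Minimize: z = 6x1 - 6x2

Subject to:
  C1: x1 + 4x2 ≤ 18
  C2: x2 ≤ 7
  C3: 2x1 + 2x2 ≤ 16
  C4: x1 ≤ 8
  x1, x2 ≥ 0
Optimal: x1 = 0, x2 = 4.5
Binding: C1, x1 ≥ 0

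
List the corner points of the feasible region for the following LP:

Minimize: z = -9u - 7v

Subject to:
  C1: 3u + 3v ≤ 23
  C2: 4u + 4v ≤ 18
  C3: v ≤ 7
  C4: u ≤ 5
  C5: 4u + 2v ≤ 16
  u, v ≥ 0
Each vertex is the intersection of two constraint boundaries that also satisfies all remaining constraints:
  u = 0 and v = 0 → (0, 0)
  4u + 2v = 16 and v = 0 → (4, 0)
  4u + 4v = 18 and 4u + 2v = 16 → (3.5, 1)
  4u + 4v = 18 and u = 0 → (0, 4.5)

Vertices: (0, 0), (4, 0), (3.5, 1), (0, 4.5)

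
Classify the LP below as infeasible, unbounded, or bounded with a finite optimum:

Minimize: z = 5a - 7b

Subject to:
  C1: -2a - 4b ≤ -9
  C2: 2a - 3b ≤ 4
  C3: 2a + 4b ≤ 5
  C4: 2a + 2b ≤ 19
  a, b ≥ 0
C3 requires 2a + 4b ≤ 5, while C1 (-2a - 4b ≤ -9) is equivalent to 2a + 4b ≥ 9. Together they would need 9 ≤ 2a + 4b ≤ 5, which is impossible since 9 > 5. No point satisfies all constraints.

Infeasible — the constraint set is empty.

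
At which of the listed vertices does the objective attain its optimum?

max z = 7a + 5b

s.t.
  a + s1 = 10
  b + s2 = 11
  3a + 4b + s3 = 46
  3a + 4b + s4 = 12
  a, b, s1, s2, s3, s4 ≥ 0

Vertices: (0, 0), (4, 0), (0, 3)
Evaluating z = 7a + 5b at each vertex:
  (0, 0): z = 0
  (4, 0): z = 28
  (0, 3): z = 15

The largest value is z = 28, attained at (4, 0).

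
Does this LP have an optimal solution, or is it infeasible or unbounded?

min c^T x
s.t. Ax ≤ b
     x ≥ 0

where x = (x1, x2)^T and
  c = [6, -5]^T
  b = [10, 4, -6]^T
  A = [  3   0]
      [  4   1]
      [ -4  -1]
One constraint requires 4x1 + x2 ≤ 4, while the constraint -4x1 - x2 ≤ -6 is equivalent to 4x1 + x2 ≥ 6. Together they would need 6 ≤ 4x1 + x2 ≤ 4, which is impossible since 6 > 4. No point satisfies all constraints.

The feasible region is empty; the LP is infeasible.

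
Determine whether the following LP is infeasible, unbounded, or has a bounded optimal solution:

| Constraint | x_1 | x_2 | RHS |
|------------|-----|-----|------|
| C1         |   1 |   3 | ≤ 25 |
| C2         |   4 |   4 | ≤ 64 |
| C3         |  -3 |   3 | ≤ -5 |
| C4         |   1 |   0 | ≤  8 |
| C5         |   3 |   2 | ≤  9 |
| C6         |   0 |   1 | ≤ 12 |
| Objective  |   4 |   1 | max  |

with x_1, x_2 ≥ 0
The point (3, 0) satisfies every constraint, so the LP is feasible; the constraints give x_1 ≤ 8 and x_2 ≤ 12, which with x_1, x_2 ≥ 0 keep the feasible region inside a bounded box. A feasible, bounded LP attains a finite optimum at a vertex.

Evaluating z = 4x_1 + x_2 at each vertex:
  (1.667, 0): z = 6.667
  (3, 0): z = 12
  (2.467, 0.8): z = 10.67

Feasible with finite optimum z* = 12 at (3, 0).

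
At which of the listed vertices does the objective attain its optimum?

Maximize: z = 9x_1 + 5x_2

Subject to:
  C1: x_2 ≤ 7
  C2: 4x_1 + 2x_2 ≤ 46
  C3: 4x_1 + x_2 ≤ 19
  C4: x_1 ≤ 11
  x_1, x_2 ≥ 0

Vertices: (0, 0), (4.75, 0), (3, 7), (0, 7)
Evaluating z = 9x_1 + 5x_2 at each vertex:
  (0, 0): z = 0
  (4.75, 0): z = 42.75
  (3, 7): z = 62
  (0, 7): z = 35

The largest value is z = 62, attained at (3, 7).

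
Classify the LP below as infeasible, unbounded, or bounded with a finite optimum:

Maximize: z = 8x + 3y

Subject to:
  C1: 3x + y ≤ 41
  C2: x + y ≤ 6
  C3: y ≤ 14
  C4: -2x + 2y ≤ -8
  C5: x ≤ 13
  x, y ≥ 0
The point (6, 0) satisfies every constraint, so the LP is feasible; the constraints give x ≤ 13 and y ≤ 14, which with x, y ≥ 0 keep the feasible region inside a bounded box. A feasible, bounded LP attains a finite optimum at a vertex.

Evaluating z = 8x + 3y at each vertex:
  (4, 0): z = 32
  (6, 0): z = 48
  (5, 1): z = 43

The LP has an optimal solution: (6, 0) with z = 48.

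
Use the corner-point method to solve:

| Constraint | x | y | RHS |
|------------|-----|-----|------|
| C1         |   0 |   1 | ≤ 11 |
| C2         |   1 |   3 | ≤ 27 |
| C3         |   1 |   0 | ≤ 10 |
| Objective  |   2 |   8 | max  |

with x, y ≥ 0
Each vertex is the intersection of two constraint boundaries that also satisfies all remaining constraints:
  x = 0 and y = 0 → (0, 0)
  x = 10 and y = 0 → (10, 0)
  x + 3y = 27 and x = 10 → (10, 5.667)
  x + 3y = 27 and x = 0 → (0, 9)

Evaluating z = 2x + 8y at each vertex:
  (0, 0): z = 0
  (10, 0): z = 20
  (10, 5.667): z = 65.33
  (0, 9): z = 72

The maximum is at (0, 9) with z = 72.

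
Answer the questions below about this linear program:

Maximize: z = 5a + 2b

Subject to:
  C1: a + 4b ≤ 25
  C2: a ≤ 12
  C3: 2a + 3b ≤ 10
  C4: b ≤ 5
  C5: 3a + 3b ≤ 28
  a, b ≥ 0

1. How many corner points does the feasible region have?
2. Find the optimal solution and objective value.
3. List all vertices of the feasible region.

1. 3
2. a = 5, b = 0, z = 25
3. (0, 0), (5, 0), (0, 3.333)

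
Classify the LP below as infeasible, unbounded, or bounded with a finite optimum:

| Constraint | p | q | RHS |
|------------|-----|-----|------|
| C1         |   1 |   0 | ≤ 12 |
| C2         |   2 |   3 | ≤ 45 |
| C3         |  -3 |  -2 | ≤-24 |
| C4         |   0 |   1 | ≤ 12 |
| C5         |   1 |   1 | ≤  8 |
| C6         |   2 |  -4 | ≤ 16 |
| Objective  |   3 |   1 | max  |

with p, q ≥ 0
The point (8, 0) satisfies every constraint, so the LP is feasible; the constraints give p ≤ 12 and q ≤ 12, which with p, q ≥ 0 keep the feasible region inside a bounded box. A feasible, bounded LP attains a finite optimum at a vertex.

The LP has an optimal solution: (8, 0) with z = 24.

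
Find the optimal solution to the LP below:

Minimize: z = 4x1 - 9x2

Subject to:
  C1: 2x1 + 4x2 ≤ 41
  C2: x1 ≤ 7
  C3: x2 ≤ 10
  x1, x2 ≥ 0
x1 = 0, x2 = 10, z = -90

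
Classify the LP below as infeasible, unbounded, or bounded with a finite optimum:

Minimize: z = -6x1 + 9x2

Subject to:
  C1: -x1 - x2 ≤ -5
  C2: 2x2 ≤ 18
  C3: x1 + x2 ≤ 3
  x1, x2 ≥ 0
C3 requires x1 + x2 ≤ 3, while C1 (-x1 - x2 ≤ -5) is equivalent to x1 + x2 ≥ 5. Together they would need 5 ≤ x1 + x2 ≤ 3, which is impossible since 5 > 3. No point satisfies all constraints.

Infeasible — the constraint set is empty.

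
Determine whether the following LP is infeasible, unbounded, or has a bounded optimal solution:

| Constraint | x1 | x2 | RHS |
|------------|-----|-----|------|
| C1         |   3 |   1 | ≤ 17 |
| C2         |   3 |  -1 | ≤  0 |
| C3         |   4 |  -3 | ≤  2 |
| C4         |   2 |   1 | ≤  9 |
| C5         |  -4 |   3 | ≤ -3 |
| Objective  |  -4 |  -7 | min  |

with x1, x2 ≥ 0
C3 requires 4x1 - 3x2 ≤ 2, while C5 (-4x1 + 3x2 ≤ -3) is equivalent to 4x1 - 3x2 ≥ 3. Together they would need 3 ≤ 4x1 - 3x2 ≤ 2, which is impossible since 3 > 2. No point satisfies all constraints.

Infeasible — the constraint set is empty.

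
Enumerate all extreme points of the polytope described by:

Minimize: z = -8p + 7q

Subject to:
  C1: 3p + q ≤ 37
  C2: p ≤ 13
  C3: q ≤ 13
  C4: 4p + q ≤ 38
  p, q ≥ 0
Each vertex is the intersection of two constraint boundaries that also satisfies all remaining constraints:
  p = 0 and q = 0 → (0, 0)
  4p + q = 38 and q = 0 → (9.5, 0)
  q = 13 and 4p + q = 38 → (6.25, 13)
  q = 13 and p = 0 → (0, 13)

Vertices: (0, 0), (9.5, 0), (6.25, 13), (0, 13)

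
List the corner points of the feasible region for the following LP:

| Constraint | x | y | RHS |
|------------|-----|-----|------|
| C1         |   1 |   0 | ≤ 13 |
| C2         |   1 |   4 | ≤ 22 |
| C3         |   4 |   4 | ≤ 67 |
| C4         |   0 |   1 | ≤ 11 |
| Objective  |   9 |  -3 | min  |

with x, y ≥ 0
Each vertex is the intersection of two constraint boundaries that also satisfies all remaining constraints:
  x = 0 and y = 0 → (0, 0)
  x = 13 and y = 0 → (13, 0)
  x = 13 and x + 4y = 22 → (13, 2.25)
  x + 4y = 22 and x = 0 → (0, 5.5)

Vertices: (0, 0), (13, 0), (13, 2.25), (0, 5.5)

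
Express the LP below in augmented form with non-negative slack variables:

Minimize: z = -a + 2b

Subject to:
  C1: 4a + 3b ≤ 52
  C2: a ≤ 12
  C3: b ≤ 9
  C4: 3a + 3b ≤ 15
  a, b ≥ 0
min z = -a + 2b

s.t.
  4a + 3b + s1 = 52
  a + s2 = 12
  b + s3 = 9
  3a + 3b + s4 = 15
  a, b, s1, s2, s3, s4 ≥ 0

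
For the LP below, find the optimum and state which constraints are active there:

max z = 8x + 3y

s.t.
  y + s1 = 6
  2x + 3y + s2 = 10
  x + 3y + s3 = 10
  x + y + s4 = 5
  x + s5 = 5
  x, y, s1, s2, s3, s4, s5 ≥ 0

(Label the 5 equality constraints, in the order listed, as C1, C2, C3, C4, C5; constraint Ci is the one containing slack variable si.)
Optimal: x = 5, y = 0
Binding: C2, C4, C5, y ≥ 0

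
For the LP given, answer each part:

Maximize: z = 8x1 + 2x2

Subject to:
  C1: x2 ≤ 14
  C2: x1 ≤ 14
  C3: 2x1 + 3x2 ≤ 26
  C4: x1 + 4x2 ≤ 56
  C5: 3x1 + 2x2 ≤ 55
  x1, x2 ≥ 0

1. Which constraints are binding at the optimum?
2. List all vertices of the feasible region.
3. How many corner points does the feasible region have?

1. C3, x2 ≥ 0
2. (0, 0), (13, 0), (0, 8.667)
3. 3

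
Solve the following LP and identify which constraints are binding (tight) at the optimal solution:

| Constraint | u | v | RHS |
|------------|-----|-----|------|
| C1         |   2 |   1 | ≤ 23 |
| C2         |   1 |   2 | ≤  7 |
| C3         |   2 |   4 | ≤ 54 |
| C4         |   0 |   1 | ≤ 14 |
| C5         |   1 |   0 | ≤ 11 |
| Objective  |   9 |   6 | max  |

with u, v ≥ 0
Optimal: u = 7, v = 0
Binding: C2, v ≥ 0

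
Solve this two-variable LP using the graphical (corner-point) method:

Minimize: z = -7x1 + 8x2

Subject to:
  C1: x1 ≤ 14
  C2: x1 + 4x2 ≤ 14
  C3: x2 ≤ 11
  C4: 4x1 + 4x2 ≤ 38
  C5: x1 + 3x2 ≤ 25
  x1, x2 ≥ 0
Each vertex is the intersection of two constraint boundaries that also satisfies all remaining constraints:
  x1 = 0 and x2 = 0 → (0, 0)
  4x1 + 4x2 = 38 and x2 = 0 → (9.5, 0)
  x1 + 4x2 = 14 and 4x1 + 4x2 = 38 → (8, 1.5)
  x1 + 4x2 = 14 and x1 = 0 → (0, 3.5)

Evaluating z = -7x1 + 8x2 at each vertex:
  (0, 0): z = 0
  (9.5, 0): z = -66.5
  (8, 1.5): z = -44
  (0, 3.5): z = 28

The minimum is at (9.5, 0) with z = -66.5.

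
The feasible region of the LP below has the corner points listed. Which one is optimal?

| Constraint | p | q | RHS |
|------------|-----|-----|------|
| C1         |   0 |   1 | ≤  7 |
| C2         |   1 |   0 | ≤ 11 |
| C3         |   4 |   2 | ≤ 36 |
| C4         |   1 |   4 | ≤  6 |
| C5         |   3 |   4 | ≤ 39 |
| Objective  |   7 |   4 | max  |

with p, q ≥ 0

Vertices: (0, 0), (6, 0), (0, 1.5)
Evaluating z = 7p + 4q at each vertex:
  (0, 0): z = 0
  (6, 0): z = 42
  (0, 1.5): z = 6

The largest value is z = 42, attained at (6, 0).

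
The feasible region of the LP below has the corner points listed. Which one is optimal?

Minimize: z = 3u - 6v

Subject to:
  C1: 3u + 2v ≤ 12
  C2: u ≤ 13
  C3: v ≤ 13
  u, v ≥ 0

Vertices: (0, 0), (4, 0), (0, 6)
Evaluating z = 3u - 6v at each vertex:
  (0, 0): z = 0
  (4, 0): z = 12
  (0, 6): z = -36

The smallest value is z = -36, attained at (0, 6).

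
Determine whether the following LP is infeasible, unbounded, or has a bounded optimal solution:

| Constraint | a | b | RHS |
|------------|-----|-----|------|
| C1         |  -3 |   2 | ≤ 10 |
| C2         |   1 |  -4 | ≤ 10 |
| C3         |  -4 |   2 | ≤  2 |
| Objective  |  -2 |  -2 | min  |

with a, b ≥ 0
Feasible point: (0, 0) satisfies every constraint, so the LP is feasible.
Direction d = (1, 1): for each constraint row a, a·d ≤ 0 —
  (-3)(1) + (2)(1) = -1 ≤ 0
  (1)(1) + (-4)(1) = -3 ≤ 0
  (-4)(1) + (2)(1) = -2 ≤ 0
and d ≥ 0, so (0, 0) + t·d stays feasible for every t ≥ 0. Along this ray z = -2a - 2b changes by -4 per unit t, so z → −∞.

Unbounded — the objective can decrease without bound over the feasible region.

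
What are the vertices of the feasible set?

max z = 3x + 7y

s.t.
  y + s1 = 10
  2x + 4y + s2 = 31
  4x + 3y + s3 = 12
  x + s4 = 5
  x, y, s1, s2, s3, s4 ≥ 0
Each vertex is the intersection of two constraint boundaries that also satisfies all remaining constraints:
  x = 0 and y = 0 → (0, 0)
  4x + 3y = 12 and y = 0 → (3, 0)
  4x + 3y = 12 and x = 0 → (0, 4)

Vertices: (0, 0), (3, 0), (0, 4)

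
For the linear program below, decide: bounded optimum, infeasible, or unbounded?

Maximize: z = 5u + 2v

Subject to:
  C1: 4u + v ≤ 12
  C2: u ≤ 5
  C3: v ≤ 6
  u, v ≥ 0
The point (1.5, 6) satisfies every constraint, so the LP is feasible; the constraints give u ≤ 5 and v ≤ 6, which with u, v ≥ 0 keep the feasible region inside a bounded box. A feasible, bounded LP attains a finite optimum at a vertex.

Evaluating z = 5u + 2v at each vertex:
  (0, 0): z = 0
  (3, 0): z = 15
  (1.5, 6): z = 19.5
  (0, 6): z = 12

The LP has an optimal solution: (1.5, 6) with z = 19.5.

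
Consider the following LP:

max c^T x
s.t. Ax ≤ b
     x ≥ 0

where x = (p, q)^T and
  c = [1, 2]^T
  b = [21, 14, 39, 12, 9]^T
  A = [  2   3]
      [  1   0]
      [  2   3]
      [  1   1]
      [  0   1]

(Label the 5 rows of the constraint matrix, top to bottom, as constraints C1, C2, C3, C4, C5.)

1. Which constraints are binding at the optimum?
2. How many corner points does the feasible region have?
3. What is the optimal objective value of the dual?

1. C1, p ≥ 0
2. 3
3. 14 (by strong duality, equal to the primal optimum)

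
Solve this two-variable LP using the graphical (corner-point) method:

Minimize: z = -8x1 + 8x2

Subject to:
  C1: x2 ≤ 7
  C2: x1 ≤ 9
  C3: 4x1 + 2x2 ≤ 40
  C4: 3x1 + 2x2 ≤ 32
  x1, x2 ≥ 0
x1 = 9, x2 = 0, z = -72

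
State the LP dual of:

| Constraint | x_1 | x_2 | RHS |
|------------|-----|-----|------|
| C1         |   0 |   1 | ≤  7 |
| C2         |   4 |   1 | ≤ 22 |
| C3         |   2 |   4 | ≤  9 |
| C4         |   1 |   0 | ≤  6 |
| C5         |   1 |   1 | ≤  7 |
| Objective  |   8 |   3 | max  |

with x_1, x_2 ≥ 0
Minimize: z = 7y1 + 22y2 + 9y3 + 6y4 + 7y5

Subject to:
  C1: -4y2 - 2y3 - y4 - y5 ≤ -8
  C2: -y1 - y2 - 4y3 - y5 ≤ -3
  y1, y2, y3, y4, y5 ≥ 0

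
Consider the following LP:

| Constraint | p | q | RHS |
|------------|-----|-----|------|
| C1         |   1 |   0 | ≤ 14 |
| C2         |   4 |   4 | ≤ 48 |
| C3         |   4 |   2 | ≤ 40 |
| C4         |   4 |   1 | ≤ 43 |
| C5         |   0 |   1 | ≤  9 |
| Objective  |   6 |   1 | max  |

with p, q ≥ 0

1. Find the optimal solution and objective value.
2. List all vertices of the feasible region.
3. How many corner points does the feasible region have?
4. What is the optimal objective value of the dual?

1. p = 10, q = 0, z = 60
2. (0, 0), (10, 0), (8, 4), (3, 9), (0, 9)
3. 5
4. 60 (by strong duality, equal to the primal optimum)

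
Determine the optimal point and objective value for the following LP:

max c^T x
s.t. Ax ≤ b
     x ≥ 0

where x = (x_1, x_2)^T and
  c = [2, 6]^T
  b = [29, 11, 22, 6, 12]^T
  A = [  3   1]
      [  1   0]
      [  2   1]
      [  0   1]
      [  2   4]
x_1 = 0, x_2 = 3, z = 18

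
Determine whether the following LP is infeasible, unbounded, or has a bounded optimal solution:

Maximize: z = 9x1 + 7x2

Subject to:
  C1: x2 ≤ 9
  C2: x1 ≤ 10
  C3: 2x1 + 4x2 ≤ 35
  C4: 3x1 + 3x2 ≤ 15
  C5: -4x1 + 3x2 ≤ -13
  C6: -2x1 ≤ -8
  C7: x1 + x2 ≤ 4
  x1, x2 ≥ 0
The point (4, 0) satisfies every constraint, so the LP is feasible; the constraints give x1 ≤ 10 and x2 ≤ 9, which with x1, x2 ≥ 0 keep the feasible region inside a bounded box. A feasible, bounded LP attains a finite optimum at a vertex.

Evaluating z = 9x1 + 7x2 at each vertex:
  (4, 0): z = 36

Feasible with finite optimum z* = 36 at (4, 0).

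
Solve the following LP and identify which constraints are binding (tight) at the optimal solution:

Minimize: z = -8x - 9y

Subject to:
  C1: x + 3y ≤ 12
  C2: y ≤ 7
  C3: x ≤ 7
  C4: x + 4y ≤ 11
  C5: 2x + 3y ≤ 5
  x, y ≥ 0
Optimal: x = 2.5, y = 0
Slack at optimum:
  C1: slack = 9.5
  C2: slack = 7
  C3: slack = 4.5
  C4: slack = 8.5
  C5: slack = 0 (binding)
  x ≥ 0: x = 2.5
  y ≥ 0: y = 0 (binding)
Binding constraints: C5, y ≥ 0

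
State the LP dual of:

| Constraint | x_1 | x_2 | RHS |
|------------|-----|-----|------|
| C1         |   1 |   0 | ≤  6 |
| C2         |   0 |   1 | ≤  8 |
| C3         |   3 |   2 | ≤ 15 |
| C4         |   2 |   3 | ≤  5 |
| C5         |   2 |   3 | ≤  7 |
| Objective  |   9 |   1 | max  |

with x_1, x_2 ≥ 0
Minimize: z = 6y1 + 8y2 + 15y3 + 5y4 + 7y5

Subject to:
  C1: -y1 - 3y3 - 2y4 - 2y5 ≤ -9
  C2: -y2 - 2y3 - 3y4 - 3y5 ≤ -1
  y1, y2, y3, y4, y5 ≥ 0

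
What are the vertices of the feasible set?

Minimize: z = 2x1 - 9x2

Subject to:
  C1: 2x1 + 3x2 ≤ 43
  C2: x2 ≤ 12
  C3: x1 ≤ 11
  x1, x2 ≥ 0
Each vertex is the intersection of two constraint boundaries that also satisfies all remaining constraints:
  x1 = 0 and x2 = 0 → (0, 0)
  x1 = 11 and x2 = 0 → (11, 0)
  2x1 + 3x2 = 43 and x1 = 11 → (11, 7)
  2x1 + 3x2 = 43 and x2 = 12 → (3.5, 12)
  x2 = 12 and x1 = 0 → (0, 12)

Vertices: (0, 0), (11, 0), (11, 7), (3.5, 12), (0, 12)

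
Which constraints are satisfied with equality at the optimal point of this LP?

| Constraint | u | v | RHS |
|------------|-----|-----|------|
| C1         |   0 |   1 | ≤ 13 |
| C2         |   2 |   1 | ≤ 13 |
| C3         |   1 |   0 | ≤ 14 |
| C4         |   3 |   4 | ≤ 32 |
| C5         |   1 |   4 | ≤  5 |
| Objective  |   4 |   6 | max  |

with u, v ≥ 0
Optimal: u = 5, v = 0
Slack at optimum:
  C1: slack = 13
  C2: slack = 3
  C3: slack = 9
  C4: slack = 17
  C5: slack = 0 (binding)
  u ≥ 0: u = 5
  v ≥ 0: v = 0 (binding)
Binding constraints: C5, v ≥ 0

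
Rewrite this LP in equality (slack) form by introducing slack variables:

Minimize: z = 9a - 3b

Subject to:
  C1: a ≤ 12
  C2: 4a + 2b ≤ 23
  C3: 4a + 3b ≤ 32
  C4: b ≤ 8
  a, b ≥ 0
min z = 9a - 3b

s.t.
  a + s1 = 12
  4a + 2b + s2 = 23
  4a + 3b + s3 = 32
  b + s4 = 8
  a, b, s1, s2, s3, s4 ≥ 0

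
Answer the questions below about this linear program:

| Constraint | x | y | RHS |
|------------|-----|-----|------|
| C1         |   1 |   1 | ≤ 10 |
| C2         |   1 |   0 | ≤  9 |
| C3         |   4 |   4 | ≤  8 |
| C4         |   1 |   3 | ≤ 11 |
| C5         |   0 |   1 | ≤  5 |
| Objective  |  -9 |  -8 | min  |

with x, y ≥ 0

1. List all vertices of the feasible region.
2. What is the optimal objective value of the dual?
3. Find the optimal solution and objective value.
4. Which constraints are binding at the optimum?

1. (0, 0), (2, 0), (0, 2)
2. -18 (by strong duality, equal to the primal optimum)
3. x = 2, y = 0, z = -18
4. C3, y ≥ 0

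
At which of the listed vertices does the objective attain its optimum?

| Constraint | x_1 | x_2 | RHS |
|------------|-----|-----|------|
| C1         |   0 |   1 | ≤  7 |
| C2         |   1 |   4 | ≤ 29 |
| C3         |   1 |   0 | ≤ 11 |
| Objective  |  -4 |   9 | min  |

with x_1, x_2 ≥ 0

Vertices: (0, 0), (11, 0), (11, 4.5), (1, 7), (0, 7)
(11, 0) with z = -44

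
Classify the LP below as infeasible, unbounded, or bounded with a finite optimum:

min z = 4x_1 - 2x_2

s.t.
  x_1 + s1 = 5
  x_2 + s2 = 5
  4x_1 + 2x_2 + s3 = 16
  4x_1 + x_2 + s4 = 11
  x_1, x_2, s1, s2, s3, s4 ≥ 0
The point (0, 5) satisfies every constraint, so the LP is feasible; the constraints give x_1 ≤ 5 and x_2 ≤ 5, which with x_1, x_2 ≥ 0 keep the feasible region inside a bounded box. A feasible, bounded LP attains a finite optimum at a vertex.

The LP has an optimal solution: (0, 5) with z = -10.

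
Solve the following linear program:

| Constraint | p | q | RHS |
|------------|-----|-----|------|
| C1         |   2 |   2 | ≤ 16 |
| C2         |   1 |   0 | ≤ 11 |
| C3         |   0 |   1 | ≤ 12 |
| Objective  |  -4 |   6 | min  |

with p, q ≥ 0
Each vertex is the intersection of two constraint boundaries that also satisfies all remaining constraints:
  p = 0 and q = 0 → (0, 0)
  2p + 2q = 16 and q = 0 → (8, 0)
  2p + 2q = 16 and p = 0 → (0, 8)

Evaluating z = -4p + 6q at each vertex:
  (0, 0): z = 0
  (8, 0): z = -32
  (0, 8): z = 48

The minimum is at (8, 0) with z = -32.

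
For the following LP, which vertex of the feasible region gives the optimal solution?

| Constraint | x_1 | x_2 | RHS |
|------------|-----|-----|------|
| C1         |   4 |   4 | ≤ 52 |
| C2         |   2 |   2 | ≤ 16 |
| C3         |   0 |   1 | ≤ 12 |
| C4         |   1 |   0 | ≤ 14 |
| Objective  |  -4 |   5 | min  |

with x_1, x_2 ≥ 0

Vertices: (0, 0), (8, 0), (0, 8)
(8, 0) with z = -32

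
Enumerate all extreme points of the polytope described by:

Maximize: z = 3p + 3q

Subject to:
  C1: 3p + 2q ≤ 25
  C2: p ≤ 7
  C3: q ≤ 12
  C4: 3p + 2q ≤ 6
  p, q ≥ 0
Each vertex is the intersection of two constraint boundaries that also satisfies all remaining constraints:
  p = 0 and q = 0 → (0, 0)
  3p + 2q = 6 and q = 0 → (2, 0)
  3p + 2q = 6 and p = 0 → (0, 3)

Vertices: (0, 0), (2, 0), (0, 3)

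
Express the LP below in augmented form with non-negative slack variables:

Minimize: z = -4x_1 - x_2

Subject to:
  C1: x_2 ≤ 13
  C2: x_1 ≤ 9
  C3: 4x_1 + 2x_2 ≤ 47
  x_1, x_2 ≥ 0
min z = -4x_1 - x_2

s.t.
  x_2 + s1 = 13
  x_1 + s2 = 9
  4x_1 + 2x_2 + s3 = 47
  x_1, x_2, s1, s2, s3 ≥ 0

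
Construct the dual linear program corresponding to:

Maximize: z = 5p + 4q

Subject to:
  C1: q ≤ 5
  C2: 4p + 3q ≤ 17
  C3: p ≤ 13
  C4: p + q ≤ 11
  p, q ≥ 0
Minimize: z = 5y1 + 17y2 + 13y3 + 11y4

Subject to:
  C1: -4y2 - y3 - y4 ≤ -5
  C2: -y1 - 3y2 - y4 ≤ -4
  y1, y2, y3, y4 ≥ 0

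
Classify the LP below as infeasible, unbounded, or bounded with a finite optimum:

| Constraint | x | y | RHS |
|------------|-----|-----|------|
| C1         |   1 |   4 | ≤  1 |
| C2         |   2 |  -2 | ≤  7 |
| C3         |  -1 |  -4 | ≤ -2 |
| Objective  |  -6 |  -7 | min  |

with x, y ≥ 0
C1 requires x + 4y ≤ 1, while C3 (-x - 4y ≤ -2) is equivalent to x + 4y ≥ 2. Together they would need 2 ≤ x + 4y ≤ 1, which is impossible since 2 > 1. No point satisfies all constraints.

Infeasible: no point satisfies all constraints simultaneously.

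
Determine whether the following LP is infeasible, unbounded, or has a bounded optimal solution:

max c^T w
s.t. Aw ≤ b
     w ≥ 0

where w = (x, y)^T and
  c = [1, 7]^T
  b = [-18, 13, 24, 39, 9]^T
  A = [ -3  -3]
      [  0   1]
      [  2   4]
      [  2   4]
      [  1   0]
The point (0, 6) satisfies every constraint, so the LP is feasible; the constraints give x ≤ 9 and y ≤ 13, which with x, y ≥ 0 keep the feasible region inside a bounded box. A feasible, bounded LP attains a finite optimum at a vertex.

Evaluating z = x + 7y at each vertex:
  (6, 0): z = 6
  (9, 0): z = 9
  (9, 1.5): z = 19.5
  (0, 6): z = 42

The LP has an optimal solution: (0, 6) with z = 42.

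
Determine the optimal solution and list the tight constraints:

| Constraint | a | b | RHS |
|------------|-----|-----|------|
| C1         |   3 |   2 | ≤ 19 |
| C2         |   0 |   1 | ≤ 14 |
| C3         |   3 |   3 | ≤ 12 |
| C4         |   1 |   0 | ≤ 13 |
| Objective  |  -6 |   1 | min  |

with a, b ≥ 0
Optimal: a = 4, b = 0
Binding: C3, b ≥ 0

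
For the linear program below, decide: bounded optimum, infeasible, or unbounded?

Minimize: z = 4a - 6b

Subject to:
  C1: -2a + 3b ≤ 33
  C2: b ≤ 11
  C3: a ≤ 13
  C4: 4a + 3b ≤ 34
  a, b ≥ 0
The point (0, 11) satisfies every constraint, so the LP is feasible; the constraints give a ≤ 13 and b ≤ 11, which with a, b ≥ 0 keep the feasible region inside a bounded box. A feasible, bounded LP attains a finite optimum at a vertex.

Evaluating z = 4a - 6b at each vertex:
  (0, 0): z = 0
  (8.5, 0): z = 34
  (0.25, 11): z = -65
  (0, 11): z = -66

Bounded optimum: z* = -66 at (0, 11).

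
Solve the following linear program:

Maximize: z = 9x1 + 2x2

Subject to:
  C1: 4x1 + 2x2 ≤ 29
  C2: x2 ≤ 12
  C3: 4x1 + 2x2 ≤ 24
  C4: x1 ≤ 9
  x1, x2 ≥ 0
x1 = 6, x2 = 0, z = 54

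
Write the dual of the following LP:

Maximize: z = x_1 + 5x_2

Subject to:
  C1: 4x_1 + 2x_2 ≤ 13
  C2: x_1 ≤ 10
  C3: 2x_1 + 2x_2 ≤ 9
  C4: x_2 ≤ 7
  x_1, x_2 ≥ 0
Minimize: z = 13y1 + 10y2 + 9y3 + 7y4

Subject to:
  C1: -4y1 - y2 - 2y3 ≤ -1
  C2: -2y1 - 2y3 - y4 ≤ -5
  y1, y2, y3, y4 ≥ 0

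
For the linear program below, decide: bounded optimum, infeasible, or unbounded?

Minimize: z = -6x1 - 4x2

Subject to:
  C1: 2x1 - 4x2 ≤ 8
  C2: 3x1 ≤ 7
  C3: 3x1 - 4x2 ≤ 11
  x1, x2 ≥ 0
Feasible point: (0, 0) satisfies every constraint, so the LP is feasible.
Direction d = (0, 1): for each constraint row a, a·d ≤ 0 —
  (2)(0) + (-4)(1) = -4 ≤ 0
  (3)(0) + (0)(1) = 0 ≤ 0
  (3)(0) + (-4)(1) = -4 ≤ 0
and d ≥ 0, so (0, 0) + t·d stays feasible for every t ≥ 0. Along this ray z = -6x1 - 4x2 changes by -4 per unit t, so z → −∞.

The LP is unbounded; z can be made arbitrarily small.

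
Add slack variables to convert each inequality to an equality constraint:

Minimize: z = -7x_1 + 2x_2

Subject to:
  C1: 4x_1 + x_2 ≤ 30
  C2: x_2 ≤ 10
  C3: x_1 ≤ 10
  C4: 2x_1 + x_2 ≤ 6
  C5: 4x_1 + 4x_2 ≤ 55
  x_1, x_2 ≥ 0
min z = -7x_1 + 2x_2

s.t.
  4x_1 + x_2 + s1 = 30
  x_2 + s2 = 10
  x_1 + s3 = 10
  2x_1 + x_2 + s4 = 6
  4x_1 + 4x_2 + s5 = 55
  x_1, x_2, s1, s2, s3, s4, s5 ≥ 0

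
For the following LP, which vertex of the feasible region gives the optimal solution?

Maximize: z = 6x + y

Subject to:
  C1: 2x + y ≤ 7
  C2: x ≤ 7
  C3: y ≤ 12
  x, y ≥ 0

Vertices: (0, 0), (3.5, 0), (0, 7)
Evaluating z = 6x + y at each vertex:
  (0, 0): z = 0
  (3.5, 0): z = 21
  (0, 7): z = 7

The largest value is z = 21, attained at (3.5, 0).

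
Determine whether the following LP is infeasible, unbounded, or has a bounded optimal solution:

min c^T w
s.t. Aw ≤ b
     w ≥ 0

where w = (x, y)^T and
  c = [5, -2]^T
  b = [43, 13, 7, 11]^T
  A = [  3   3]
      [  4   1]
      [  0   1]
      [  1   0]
The point (0, 7) satisfies every constraint, so the LP is feasible; the constraints give x ≤ 11 and y ≤ 7, which with x, y ≥ 0 keep the feasible region inside a bounded box. A feasible, bounded LP attains a finite optimum at a vertex.

The LP has an optimal solution: (0, 7) with z = -14.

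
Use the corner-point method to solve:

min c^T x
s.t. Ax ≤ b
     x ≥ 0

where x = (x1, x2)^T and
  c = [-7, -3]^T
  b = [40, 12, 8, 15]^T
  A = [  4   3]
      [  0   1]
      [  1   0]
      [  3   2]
x1 = 5, x2 = 0, z = -35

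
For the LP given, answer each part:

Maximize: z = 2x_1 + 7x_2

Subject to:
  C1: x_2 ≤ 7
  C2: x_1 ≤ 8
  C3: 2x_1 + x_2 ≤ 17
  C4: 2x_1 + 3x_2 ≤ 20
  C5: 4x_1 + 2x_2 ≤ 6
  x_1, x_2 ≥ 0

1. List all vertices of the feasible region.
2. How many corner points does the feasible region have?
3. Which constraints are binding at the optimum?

1. (0, 0), (1.5, 0), (0, 3)
2. 3
3. C5, x_1 ≥ 0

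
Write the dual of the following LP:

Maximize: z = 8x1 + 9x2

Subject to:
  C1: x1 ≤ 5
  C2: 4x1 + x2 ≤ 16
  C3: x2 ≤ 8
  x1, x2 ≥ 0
Minimize: z = 5y1 + 16y2 + 8y3

Subject to:
  C1: -y1 - 4y2 ≤ -8
  C2: -y2 - y3 ≤ -9
  y1, y2, y3 ≥ 0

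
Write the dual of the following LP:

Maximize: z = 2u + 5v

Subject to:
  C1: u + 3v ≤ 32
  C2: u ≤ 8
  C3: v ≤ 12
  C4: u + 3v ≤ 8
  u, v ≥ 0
Minimize: z = 32y1 + 8y2 + 12y3 + 8y4

Subject to:
  C1: -y1 - y2 - y4 ≤ -2
  C2: -3y1 - y3 - 3y4 ≤ -5
  y1, y2, y3, y4 ≥ 0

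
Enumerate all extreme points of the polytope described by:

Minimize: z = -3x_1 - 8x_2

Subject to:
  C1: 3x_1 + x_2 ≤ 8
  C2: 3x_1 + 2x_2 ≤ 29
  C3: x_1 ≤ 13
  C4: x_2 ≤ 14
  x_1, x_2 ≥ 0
Each vertex is the intersection of two constraint boundaries that also satisfies all remaining constraints:
  x_1 = 0 and x_2 = 0 → (0, 0)
  3x_1 + x_2 = 8 and x_2 = 0 → (2.667, 0)
  3x_1 + x_2 = 8 and x_1 = 0 → (0, 8)

Vertices: (0, 0), (2.667, 0), (0, 8)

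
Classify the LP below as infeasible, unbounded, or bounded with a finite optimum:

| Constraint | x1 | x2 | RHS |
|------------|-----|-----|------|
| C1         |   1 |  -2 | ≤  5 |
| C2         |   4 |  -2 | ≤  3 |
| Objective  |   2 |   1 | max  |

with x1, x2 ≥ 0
Feasible point: (0, 0) satisfies every constraint, so the LP is feasible.
Direction d = (0, 1): for each constraint row a, a·d ≤ 0 —
  (1)(0) + (-2)(1) = -2 ≤ 0
  (4)(0) + (-2)(1) = -2 ≤ 0
and d ≥ 0, so (0, 0) + t·d stays feasible for every t ≥ 0. Along this ray z = 2x1 + x2 changes by 1 per unit t, so z → +∞.

The LP is unbounded; z can be made arbitrarily large.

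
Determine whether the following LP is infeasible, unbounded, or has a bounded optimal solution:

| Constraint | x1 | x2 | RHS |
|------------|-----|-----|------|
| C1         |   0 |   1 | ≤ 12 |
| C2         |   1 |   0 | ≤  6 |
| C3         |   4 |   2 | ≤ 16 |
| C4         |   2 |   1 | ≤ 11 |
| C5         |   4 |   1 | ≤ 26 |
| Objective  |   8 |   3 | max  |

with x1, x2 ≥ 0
The point (4, 0) satisfies every constraint, so the LP is feasible; the constraints give x1 ≤ 6 and x2 ≤ 12, which with x1, x2 ≥ 0 keep the feasible region inside a bounded box. A feasible, bounded LP attains a finite optimum at a vertex.

Evaluating z = 8x1 + 3x2 at each vertex:
  (0, 0): z = 0
  (4, 0): z = 32
  (0, 8): z = 24

Bounded optimum: z* = 32 at (4, 0).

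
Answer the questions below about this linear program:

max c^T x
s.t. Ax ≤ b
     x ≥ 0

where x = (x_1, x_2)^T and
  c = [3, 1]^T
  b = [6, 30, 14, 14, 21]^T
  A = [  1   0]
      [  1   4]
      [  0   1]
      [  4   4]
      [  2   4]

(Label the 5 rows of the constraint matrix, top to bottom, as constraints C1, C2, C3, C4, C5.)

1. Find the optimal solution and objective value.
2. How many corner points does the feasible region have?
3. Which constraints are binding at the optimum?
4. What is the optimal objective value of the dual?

1. x_1 = 3.5, x_2 = 0, z = 10.5
2. 3
3. C4, x_2 ≥ 0
4. 10.5 (by strong duality, equal to the primal optimum)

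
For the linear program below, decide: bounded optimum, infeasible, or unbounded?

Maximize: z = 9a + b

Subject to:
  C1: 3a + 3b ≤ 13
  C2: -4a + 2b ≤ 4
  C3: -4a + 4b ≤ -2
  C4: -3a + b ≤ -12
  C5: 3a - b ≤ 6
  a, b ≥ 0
C5 requires 3a - b ≤ 6, while C4 (-3a + b ≤ -12) is equivalent to 3a - b ≥ 12. Together they would need 12 ≤ 3a - b ≤ 6, which is impossible since 12 > 6. No point satisfies all constraints.

The feasible region is empty; the LP is infeasible.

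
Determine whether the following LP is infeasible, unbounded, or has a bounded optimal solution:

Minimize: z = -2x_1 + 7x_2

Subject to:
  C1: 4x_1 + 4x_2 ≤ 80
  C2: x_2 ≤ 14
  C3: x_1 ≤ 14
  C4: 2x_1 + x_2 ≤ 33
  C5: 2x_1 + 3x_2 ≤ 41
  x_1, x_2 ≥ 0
The point (14, 0) satisfies every constraint, so the LP is feasible; the constraints give x_1 ≤ 14 and x_2 ≤ 14, which with x_1, x_2 ≥ 0 keep the feasible region inside a bounded box. A feasible, bounded LP attains a finite optimum at a vertex.

The LP has an optimal solution: (14, 0) with z = -28.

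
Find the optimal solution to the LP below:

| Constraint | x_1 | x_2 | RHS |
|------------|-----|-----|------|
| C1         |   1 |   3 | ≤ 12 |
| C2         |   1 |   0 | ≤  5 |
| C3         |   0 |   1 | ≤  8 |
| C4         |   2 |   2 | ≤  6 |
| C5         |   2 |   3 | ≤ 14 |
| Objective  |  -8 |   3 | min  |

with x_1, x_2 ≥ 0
x_1 = 3, x_2 = 0, z = -24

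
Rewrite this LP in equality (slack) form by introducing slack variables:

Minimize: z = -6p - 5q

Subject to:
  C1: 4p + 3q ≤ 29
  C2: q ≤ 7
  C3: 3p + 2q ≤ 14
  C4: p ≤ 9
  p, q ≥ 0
min z = -6p - 5q

s.t.
  4p + 3q + s1 = 29
  q + s2 = 7
  3p + 2q + s3 = 14
  p + s4 = 9
  p, q, s1, s2, s3, s4 ≥ 0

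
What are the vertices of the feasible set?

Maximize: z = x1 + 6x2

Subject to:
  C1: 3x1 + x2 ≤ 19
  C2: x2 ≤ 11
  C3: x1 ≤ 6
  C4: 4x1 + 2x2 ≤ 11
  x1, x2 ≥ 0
Each vertex is the intersection of two constraint boundaries that also satisfies all remaining constraints:
  x1 = 0 and x2 = 0 → (0, 0)
  4x1 + 2x2 = 11 and x2 = 0 → (2.75, 0)
  4x1 + 2x2 = 11 and x1 = 0 → (0, 5.5)

Vertices: (0, 0), (2.75, 0), (0, 5.5)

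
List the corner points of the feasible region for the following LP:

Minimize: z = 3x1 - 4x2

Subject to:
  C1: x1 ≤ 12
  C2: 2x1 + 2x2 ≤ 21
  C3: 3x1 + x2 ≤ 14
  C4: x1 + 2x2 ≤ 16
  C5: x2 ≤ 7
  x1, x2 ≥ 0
Each vertex is the intersection of two constraint boundaries that also satisfies all remaining constraints:
  x1 = 0 and x2 = 0 → (0, 0)
  3x1 + x2 = 14 and x2 = 0 → (4.667, 0)
  3x1 + x2 = 14 and x1 + 2x2 = 16 → (2.4, 6.8)
  x1 + 2x2 = 16 and x2 = 7 → (2, 7)
  x2 = 7 and x1 = 0 → (0, 7)

Vertices: (0, 0), (4.667, 0), (2.4, 6.8), (2, 7), (0, 7)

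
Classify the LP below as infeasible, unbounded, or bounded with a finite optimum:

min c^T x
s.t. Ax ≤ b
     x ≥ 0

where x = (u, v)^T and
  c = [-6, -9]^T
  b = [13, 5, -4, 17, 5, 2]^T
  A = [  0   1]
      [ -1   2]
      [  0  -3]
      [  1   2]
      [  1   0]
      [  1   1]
The point (0, 2) satisfies every constraint, so the LP is feasible; the constraints give u ≤ 5 and v ≤ 13, which with u, v ≥ 0 keep the feasible region inside a bounded box. A feasible, bounded LP attains a finite optimum at a vertex.

Evaluating z = -6u - 9v at each vertex:
  (0, 1.333): z = -12
  (0.6667, 1.333): z = -16
  (0, 2): z = -18

The LP has an optimal solution: (0, 2) with z = -18.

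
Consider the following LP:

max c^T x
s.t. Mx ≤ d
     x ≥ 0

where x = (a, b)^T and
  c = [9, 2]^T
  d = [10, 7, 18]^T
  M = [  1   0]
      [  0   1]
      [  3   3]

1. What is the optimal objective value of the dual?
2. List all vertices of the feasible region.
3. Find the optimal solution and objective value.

1. 54 (by strong duality, equal to the primal optimum)
2. (0, 0), (6, 0), (0, 6)
3. a = 6, b = 0, z = 54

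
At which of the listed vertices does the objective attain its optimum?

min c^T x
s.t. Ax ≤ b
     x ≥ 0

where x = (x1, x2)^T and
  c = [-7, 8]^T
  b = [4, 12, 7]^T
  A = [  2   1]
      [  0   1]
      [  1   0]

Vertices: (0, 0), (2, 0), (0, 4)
Evaluating z = -7x1 + 8x2 at each vertex:
  (0, 0): z = 0
  (2, 0): z = -14
  (0, 4): z = 32

The smallest value is z = -14, attained at (2, 0).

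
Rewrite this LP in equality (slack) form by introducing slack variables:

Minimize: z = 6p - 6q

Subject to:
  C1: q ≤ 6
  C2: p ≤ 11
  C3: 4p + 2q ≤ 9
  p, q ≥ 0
min z = 6p - 6q

s.t.
  q + s1 = 6
  p + s2 = 11
  4p + 2q + s3 = 9
  p, q, s1, s2, s3 ≥ 0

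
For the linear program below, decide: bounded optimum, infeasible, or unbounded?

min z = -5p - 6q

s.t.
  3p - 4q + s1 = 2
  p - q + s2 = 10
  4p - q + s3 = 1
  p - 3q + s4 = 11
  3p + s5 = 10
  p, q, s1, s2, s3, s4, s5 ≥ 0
Feasible point: (0, 0) satisfies every constraint, so the LP is feasible.
Direction d = (0, 1): for each constraint row a, a·d ≤ 0 —
  (3)(0) + (-4)(1) = -4 ≤ 0
  (1)(0) + (-1)(1) = -1 ≤ 0
  (4)(0) + (-1)(1) = -1 ≤ 0
  (1)(0) + (-3)(1) = -3 ≤ 0
  (3)(0) + (0)(1) = 0 ≤ 0
and d ≥ 0, so (0, 0) + t·d stays feasible for every t ≥ 0. Along this ray z = -5p - 6q changes by -6 per unit t, so z → −∞.

Unbounded: there is a feasible ray along which z → −∞.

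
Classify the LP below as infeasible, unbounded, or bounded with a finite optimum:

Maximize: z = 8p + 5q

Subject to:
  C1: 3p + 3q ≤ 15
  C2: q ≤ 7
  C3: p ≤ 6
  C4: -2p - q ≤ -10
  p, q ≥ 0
The point (5, 0) satisfies every constraint, so the LP is feasible; the constraints give p ≤ 6 and q ≤ 7, which with p, q ≥ 0 keep the feasible region inside a bounded box. A feasible, bounded LP attains a finite optimum at a vertex.

Evaluating z = 8p + 5q at each vertex:
  (5, 0): z = 40

Feasible with finite optimum z* = 40 at (5, 0).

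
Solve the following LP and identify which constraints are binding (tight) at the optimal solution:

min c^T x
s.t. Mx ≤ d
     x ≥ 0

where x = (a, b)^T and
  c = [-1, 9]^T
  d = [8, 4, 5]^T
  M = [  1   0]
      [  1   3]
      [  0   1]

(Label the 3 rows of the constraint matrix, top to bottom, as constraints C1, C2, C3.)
Optimal: a = 4, b = 0
Slack at optimum:
  C1: slack = 4
  C2: slack = 0 (binding)
  C3: slack = 5
  a ≥ 0: a = 4
  b ≥ 0: b = 0 (binding)
Binding constraints: C2, b ≥ 0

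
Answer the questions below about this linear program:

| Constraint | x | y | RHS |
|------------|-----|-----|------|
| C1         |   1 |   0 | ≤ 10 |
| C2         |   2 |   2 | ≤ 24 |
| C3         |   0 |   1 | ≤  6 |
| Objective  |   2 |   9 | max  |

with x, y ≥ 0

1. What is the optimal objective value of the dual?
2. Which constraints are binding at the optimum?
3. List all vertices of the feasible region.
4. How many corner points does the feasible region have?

1. 66 (by strong duality, equal to the primal optimum)
2. C2, C3
3. (0, 0), (10, 0), (10, 2), (6, 6), (0, 6)
4. 5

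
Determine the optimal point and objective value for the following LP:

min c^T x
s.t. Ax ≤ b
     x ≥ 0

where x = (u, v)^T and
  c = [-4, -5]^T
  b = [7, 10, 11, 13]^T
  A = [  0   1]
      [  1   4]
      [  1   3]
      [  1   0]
u = 10, v = 0, z = -40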